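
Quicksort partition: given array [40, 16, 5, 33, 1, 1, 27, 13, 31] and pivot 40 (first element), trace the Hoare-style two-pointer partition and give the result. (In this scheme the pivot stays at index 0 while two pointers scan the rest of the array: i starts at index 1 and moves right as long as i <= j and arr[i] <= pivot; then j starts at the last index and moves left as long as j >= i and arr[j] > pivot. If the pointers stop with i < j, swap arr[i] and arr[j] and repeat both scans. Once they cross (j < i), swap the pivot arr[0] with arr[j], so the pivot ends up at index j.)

Hoare-style two-pointer partition with pivot = 40:

Initial array: [40, 16, 5, 33, 1, 1, 27, 13, 31]

Pointers start at i = 1, j = 8.
i ends at 9, j ends at 8: the pointers have crossed (j < i), so scanning stops.

Swap pivot arr[0] with arr[8] to place pivot at position 8: [31, 16, 5, 33, 1, 1, 27, 13, 40]
Pivot position: 8

After partitioning with pivot 40, the array becomes [31, 16, 5, 33, 1, 1, 27, 13, 40]. The pivot is placed at index 8. All elements to the left of the pivot are <= 40, and all elements to the right are > 40.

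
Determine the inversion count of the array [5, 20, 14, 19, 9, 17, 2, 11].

Finding inversions in [5, 20, 14, 19, 9, 17, 2, 11]:

(0, 6): arr[0]=5 > arr[6]=2
(1, 2): arr[1]=20 > arr[2]=14
(1, 3): arr[1]=20 > arr[3]=19
(1, 4): arr[1]=20 > arr[4]=9
(1, 5): arr[1]=20 > arr[5]=17
(1, 6): arr[1]=20 > arr[6]=2
(1, 7): arr[1]=20 > arr[7]=11
(2, 4): arr[2]=14 > arr[4]=9
(2, 6): arr[2]=14 > arr[6]=2
(2, 7): arr[2]=14 > arr[7]=11
(3, 4): arr[3]=19 > arr[4]=9
(3, 5): arr[3]=19 > arr[5]=17
(3, 6): arr[3]=19 > arr[6]=2
(3, 7): arr[3]=19 > arr[7]=11
(4, 6): arr[4]=9 > arr[6]=2
(5, 6): arr[5]=17 > arr[6]=2
(5, 7): arr[5]=17 > arr[7]=11

Total inversions: 17

The array has 17 inversion(s): (0,6), (1,2), (1,3), (1,4), (1,5), (1,6), (1,7), (2,4), (2,6), (2,7), (3,4), (3,5), (3,6), (3,7), (4,6), (5,6), (5,7). Each pair (i,j) satisfies i < j and arr[i] > arr[j].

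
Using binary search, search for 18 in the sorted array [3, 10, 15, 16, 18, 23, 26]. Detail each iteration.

Binary search for 18 in [3, 10, 15, 16, 18, 23, 26]:

lo=0, hi=6, mid=3, arr[mid]=16 -> 16 < 18, search right half
lo=4, hi=6, mid=5, arr[mid]=23 -> 23 > 18, search left half
lo=4, hi=4, mid=4, arr[mid]=18 -> Found target at index 4!

Binary search finds 18 at index 4 after 3 comparisons. The search repeatedly halves the search space by comparing with the middle element.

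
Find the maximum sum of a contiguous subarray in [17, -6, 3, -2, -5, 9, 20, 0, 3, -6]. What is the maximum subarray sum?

Using Kadane's algorithm on [17, -6, 3, -2, -5, 9, 20, 0, 3, -6]:

Scanning through the array:
Position 1 (value -6): max_ending_here = 11, max_so_far = 17
Position 2 (value 3): max_ending_here = 14, max_so_far = 17
Position 3 (value -2): max_ending_here = 12, max_so_far = 17
Position 4 (value -5): max_ending_here = 7, max_so_far = 17
Position 5 (value 9): max_ending_here = 16, max_so_far = 17
Position 6 (value 20): max_ending_here = 36, max_so_far = 36
Position 7 (value 0): max_ending_here = 36, max_so_far = 36
Position 8 (value 3): max_ending_here = 39, max_so_far = 39
Position 9 (value -6): max_ending_here = 33, max_so_far = 39

Maximum subarray: [17, -6, 3, -2, -5, 9, 20, 0, 3]
Maximum sum: 39

The maximum subarray is [17, -6, 3, -2, -5, 9, 20, 0, 3] with sum 39. This subarray runs from index 0 to index 8.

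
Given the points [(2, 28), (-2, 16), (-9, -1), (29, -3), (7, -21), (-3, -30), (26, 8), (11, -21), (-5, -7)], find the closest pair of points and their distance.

Computing all pairwise distances among 9 points:

d((2, 28), (-2, 16)) = 12.6491
d((2, 28), (-9, -1)) = 31.0161
d((2, 28), (29, -3)) = 41.1096
d((2, 28), (7, -21)) = 49.2544
d((2, 28), (-3, -30)) = 58.2151
d((2, 28), (26, 8)) = 31.241
d((2, 28), (11, -21)) = 49.8197
d((2, 28), (-5, -7)) = 35.6931
d((-2, 16), (-9, -1)) = 18.3848
d((-2, 16), (29, -3)) = 36.3593
d((-2, 16), (7, -21)) = 38.0789
d((-2, 16), (-3, -30)) = 46.0109
d((-2, 16), (26, 8)) = 29.1204
d((-2, 16), (11, -21)) = 39.2173
d((-2, 16), (-5, -7)) = 23.1948
d((-9, -1), (29, -3)) = 38.0526
d((-9, -1), (7, -21)) = 25.6125
d((-9, -1), (-3, -30)) = 29.6142
d((-9, -1), (26, 8)) = 36.1386
d((-9, -1), (11, -21)) = 28.2843
d((-9, -1), (-5, -7)) = 7.2111
d((29, -3), (7, -21)) = 28.4253
d((29, -3), (-3, -30)) = 41.8688
d((29, -3), (26, 8)) = 11.4018
d((29, -3), (11, -21)) = 25.4558
d((29, -3), (-5, -7)) = 34.2345
d((7, -21), (-3, -30)) = 13.4536
d((7, -21), (26, 8)) = 34.6699
d((7, -21), (11, -21)) = 4.0 <-- minimum
d((7, -21), (-5, -7)) = 18.4391
d((-3, -30), (26, 8)) = 47.8017
d((-3, -30), (11, -21)) = 16.6433
d((-3, -30), (-5, -7)) = 23.0868
d((26, 8), (11, -21)) = 32.6497
d((26, 8), (-5, -7)) = 34.4384
d((11, -21), (-5, -7)) = 21.2603

Closest pair: (7, -21) and (11, -21) with distance 4.0

The closest pair is (7, -21) and (11, -21) with Euclidean distance 4.0. For 9 points, brute-force pairwise comparison is shown above. For large n, the divide-and-conquer algorithm (sort by x, recurse on halves, check the dividing strip) achieves O(n log n).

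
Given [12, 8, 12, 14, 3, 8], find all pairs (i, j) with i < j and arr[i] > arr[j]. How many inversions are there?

Finding inversions in [12, 8, 12, 14, 3, 8]:

(0, 1): arr[0]=12 > arr[1]=8
(0, 4): arr[0]=12 > arr[4]=3
(0, 5): arr[0]=12 > arr[5]=8
(1, 4): arr[1]=8 > arr[4]=3
(2, 4): arr[2]=12 > arr[4]=3
(2, 5): arr[2]=12 > arr[5]=8
(3, 4): arr[3]=14 > arr[4]=3
(3, 5): arr[3]=14 > arr[5]=8

Total inversions: 8

The array has 8 inversion(s): (0,1), (0,4), (0,5), (1,4), (2,4), (2,5), (3,4), (3,5). Each pair (i,j) satisfies i < j and arr[i] > arr[j].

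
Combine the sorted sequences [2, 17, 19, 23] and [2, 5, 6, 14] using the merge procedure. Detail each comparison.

Merging process:

Compare 2 vs 2: take 2 from left. Merged: [2]
Compare 17 vs 2: take 2 from right. Merged: [2, 2]
Compare 17 vs 5: take 5 from right. Merged: [2, 2, 5]
Compare 17 vs 6: take 6 from right. Merged: [2, 2, 5, 6]
Compare 17 vs 14: take 14 from right. Merged: [2, 2, 5, 6, 14]
Append remaining from left: [17, 19, 23]. Merged: [2, 2, 5, 6, 14, 17, 19, 23]

Final merged array: [2, 2, 5, 6, 14, 17, 19, 23]
Total comparisons: 5

The merged array is [2, 2, 5, 6, 14, 17, 19, 23], requiring 5 comparisons. The merge step runs in O(n) time where n is the total number of elements.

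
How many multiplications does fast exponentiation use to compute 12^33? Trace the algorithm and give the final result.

Computing 12^33 by squaring (build up from 12^1; each line after the first costs one multiplication):

12^1 = 12
12^2 = (12^1)^2 = 12^2 = 144
12^4 = (12^2)^2 = 144^2 = 20736
12^8 = (12^4)^2 = 20736^2 = 429981696
12^16 = (12^8)^2 = 429981696^2 = 184884258895036416
12^32 = (12^16)^2 = 184884258895036416^2 = 34182189187166852111368841966125056
12^33 = 12 * 12^32 = 12 * 34182189187166852111368841966125056 = 410186270246002225336426103593500672

Result: 410186270246002225336426103593500672
Multiplications needed: 6 (6 lines after 12^1)

12^33 = 410186270246002225336426103593500672. Using exponentiation by squaring, this requires 6 multiplications. The key idea: if the exponent is even, square the half-power; if odd, multiply by the base once.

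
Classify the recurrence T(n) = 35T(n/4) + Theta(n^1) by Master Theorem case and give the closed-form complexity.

Master Theorem for T(n) = 35T(n/4) + O(n^1):

a = 35, b = 4, c = 1
log_b(a) = log_4(35) = 2.5646

Case 1: c = 1 < log_4(35) = 2.5646
T(n) = O(n^(log_4 35))

For T(n) = 35T(n/4) + O(n^1): log_4(35) = 2.5646. This is Case 1 of the Master Theorem (c < log_b(a), work dominated by leaves), giving O(n^(log_4 35)).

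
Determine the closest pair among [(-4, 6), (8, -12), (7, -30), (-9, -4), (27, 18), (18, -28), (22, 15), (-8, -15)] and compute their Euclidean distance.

Computing all pairwise distances among 8 points:

d((-4, 6), (8, -12)) = 21.6333
d((-4, 6), (7, -30)) = 37.6431
d((-4, 6), (-9, -4)) = 11.1803
d((-4, 6), (27, 18)) = 33.2415
d((-4, 6), (18, -28)) = 40.4969
d((-4, 6), (22, 15)) = 27.5136
d((-4, 6), (-8, -15)) = 21.3776
d((8, -12), (7, -30)) = 18.0278
d((8, -12), (-9, -4)) = 18.7883
d((8, -12), (27, 18)) = 35.5106
d((8, -12), (18, -28)) = 18.868
d((8, -12), (22, 15)) = 30.4138
d((8, -12), (-8, -15)) = 16.2788
d((7, -30), (-9, -4)) = 30.5287
d((7, -30), (27, 18)) = 52.0
d((7, -30), (18, -28)) = 11.1803
d((7, -30), (22, 15)) = 47.4342
d((7, -30), (-8, -15)) = 21.2132
d((-9, -4), (27, 18)) = 42.19
d((-9, -4), (18, -28)) = 36.1248
d((-9, -4), (22, 15)) = 36.3593
d((-9, -4), (-8, -15)) = 11.0454
d((27, 18), (18, -28)) = 46.8722
d((27, 18), (22, 15)) = 5.831 <-- minimum
d((27, 18), (-8, -15)) = 48.1041
d((18, -28), (22, 15)) = 43.1856
d((18, -28), (-8, -15)) = 29.0689
d((22, 15), (-8, -15)) = 42.4264

Closest pair: (27, 18) and (22, 15) with distance 5.831

The closest pair is (27, 18) and (22, 15) with Euclidean distance 5.831. For 8 points, brute-force pairwise comparison is shown above. For large n, the divide-and-conquer algorithm (sort by x, recurse on halves, check the dividing strip) achieves O(n log n).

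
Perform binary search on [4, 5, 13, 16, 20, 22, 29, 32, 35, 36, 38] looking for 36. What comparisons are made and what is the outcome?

Binary search for 36 in [4, 5, 13, 16, 20, 22, 29, 32, 35, 36, 38]:

lo=0, hi=10, mid=5, arr[mid]=22 -> 22 < 36, search right half
lo=6, hi=10, mid=8, arr[mid]=35 -> 35 < 36, search right half
lo=9, hi=10, mid=9, arr[mid]=36 -> Found target at index 9!

Binary search finds 36 at index 9 after 3 comparisons. The search repeatedly halves the search space by comparing with the middle element.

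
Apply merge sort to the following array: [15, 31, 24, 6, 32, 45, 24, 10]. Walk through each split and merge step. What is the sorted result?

Merge sort trace:

Split: [15, 31, 24, 6, 32, 45, 24, 10] -> [15, 31, 24, 6] and [32, 45, 24, 10]
  Split: [15, 31, 24, 6] -> [15, 31] and [24, 6]
    Split: [15, 31] -> [15] and [31]
    Merge: [15] + [31] -> [15, 31]
    Split: [24, 6] -> [24] and [6]
    Merge: [24] + [6] -> [6, 24]
  Merge: [15, 31] + [6, 24] -> [6, 15, 24, 31]
  Split: [32, 45, 24, 10] -> [32, 45] and [24, 10]
    Split: [32, 45] -> [32] and [45]
    Merge: [32] + [45] -> [32, 45]
    Split: [24, 10] -> [24] and [10]
    Merge: [24] + [10] -> [10, 24]
  Merge: [32, 45] + [10, 24] -> [10, 24, 32, 45]
Merge: [6, 15, 24, 31] + [10, 24, 32, 45] -> [6, 10, 15, 24, 24, 31, 32, 45]

Final sorted array: [6, 10, 15, 24, 24, 31, 32, 45]

The merge sort proceeds by recursively splitting the array and merging sorted halves.
After all merges, the sorted array is [6, 10, 15, 24, 24, 31, 32, 45].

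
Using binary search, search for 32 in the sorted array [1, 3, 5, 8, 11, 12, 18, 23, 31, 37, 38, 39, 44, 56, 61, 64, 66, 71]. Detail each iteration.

Binary search for 32 in [1, 3, 5, 8, 11, 12, 18, 23, 31, 37, 38, 39, 44, 56, 61, 64, 66, 71]:

lo=0, hi=17, mid=8, arr[mid]=31 -> 31 < 32, search right half
lo=9, hi=17, mid=13, arr[mid]=56 -> 56 > 32, search left half
lo=9, hi=12, mid=10, arr[mid]=38 -> 38 > 32, search left half
lo=9, hi=9, mid=9, arr[mid]=37 -> 37 > 32, search left half
lo=9 > hi=8, target 32 not found

Binary search determines that 32 is not in the array after 4 comparisons. The search space was exhausted without finding the target.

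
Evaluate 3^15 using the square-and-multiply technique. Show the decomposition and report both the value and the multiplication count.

Computing 3^15 by squaring (build up from 3^1; each line after the first costs one multiplication):

3^1 = 3
3^2 = (3^1)^2 = 3^2 = 9
3^3 = 3 * 3^2 = 3 * 9 = 27
3^6 = (3^3)^2 = 27^2 = 729
3^7 = 3 * 3^6 = 3 * 729 = 2187
3^14 = (3^7)^2 = 2187^2 = 4782969
3^15 = 3 * 3^14 = 3 * 4782969 = 14348907

Result: 14348907
Multiplications needed: 6 (6 lines after 3^1)

3^15 = 14348907. Using exponentiation by squaring, this requires 6 multiplications. The key idea: if the exponent is even, square the half-power; if odd, multiply by the base once.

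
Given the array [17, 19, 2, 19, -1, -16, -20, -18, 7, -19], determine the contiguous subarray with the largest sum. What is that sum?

Using Kadane's algorithm on [17, 19, 2, 19, -1, -16, -20, -18, 7, -19]:

Scanning through the array:
Position 1 (value 19): max_ending_here = 36, max_so_far = 36
Position 2 (value 2): max_ending_here = 38, max_so_far = 38
Position 3 (value 19): max_ending_here = 57, max_so_far = 57
Position 4 (value -1): max_ending_here = 56, max_so_far = 57
Position 5 (value -16): max_ending_here = 40, max_so_far = 57
Position 6 (value -20): max_ending_here = 20, max_so_far = 57
Position 7 (value -18): max_ending_here = 2, max_so_far = 57
Position 8 (value 7): max_ending_here = 9, max_so_far = 57
Position 9 (value -19): max_ending_here = -10, max_so_far = 57

Maximum subarray: [17, 19, 2, 19]
Maximum sum: 57

The maximum subarray is [17, 19, 2, 19] with sum 57. This subarray runs from index 0 to index 3.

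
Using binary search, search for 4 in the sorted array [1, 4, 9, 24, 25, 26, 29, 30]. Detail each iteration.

Binary search for 4 in [1, 4, 9, 24, 25, 26, 29, 30]:

lo=0, hi=7, mid=3, arr[mid]=24 -> 24 > 4, search left half
lo=0, hi=2, mid=1, arr[mid]=4 -> Found target at index 1!

Binary search finds 4 at index 1 after 2 comparisons. The search repeatedly halves the search space by comparing with the middle element.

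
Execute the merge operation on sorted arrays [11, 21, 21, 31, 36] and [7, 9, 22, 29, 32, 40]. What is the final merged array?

Merging process:

Compare 11 vs 7: take 7 from right. Merged: [7]
Compare 11 vs 9: take 9 from right. Merged: [7, 9]
Compare 11 vs 22: take 11 from left. Merged: [7, 9, 11]
Compare 21 vs 22: take 21 from left. Merged: [7, 9, 11, 21]
Compare 21 vs 22: take 21 from left. Merged: [7, 9, 11, 21, 21]
Compare 31 vs 22: take 22 from right. Merged: [7, 9, 11, 21, 21, 22]
Compare 31 vs 29: take 29 from right. Merged: [7, 9, 11, 21, 21, 22, 29]
Compare 31 vs 32: take 31 from left. Merged: [7, 9, 11, 21, 21, 22, 29, 31]
Compare 36 vs 32: take 32 from right. Merged: [7, 9, 11, 21, 21, 22, 29, 31, 32]
Compare 36 vs 40: take 36 from left. Merged: [7, 9, 11, 21, 21, 22, 29, 31, 32, 36]
Append remaining from right: [40]. Merged: [7, 9, 11, 21, 21, 22, 29, 31, 32, 36, 40]

Final merged array: [7, 9, 11, 21, 21, 22, 29, 31, 32, 36, 40]
Total comparisons: 10

The merged array is [7, 9, 11, 21, 21, 22, 29, 31, 32, 36, 40], requiring 10 comparisons. The merge step runs in O(n) time where n is the total number of elements.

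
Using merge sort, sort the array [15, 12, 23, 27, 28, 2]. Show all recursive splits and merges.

Merge sort trace:

Split: [15, 12, 23, 27, 28, 2] -> [15, 12, 23] and [27, 28, 2]
  Split: [15, 12, 23] -> [15] and [12, 23]
    Split: [12, 23] -> [12] and [23]
    Merge: [12] + [23] -> [12, 23]
  Merge: [15] + [12, 23] -> [12, 15, 23]
  Split: [27, 28, 2] -> [27] and [28, 2]
    Split: [28, 2] -> [28] and [2]
    Merge: [28] + [2] -> [2, 28]
  Merge: [27] + [2, 28] -> [2, 27, 28]
Merge: [12, 15, 23] + [2, 27, 28] -> [2, 12, 15, 23, 27, 28]

Final sorted array: [2, 12, 15, 23, 27, 28]

The merge sort proceeds by recursively splitting the array and merging sorted halves.
After all merges, the sorted array is [2, 12, 15, 23, 27, 28].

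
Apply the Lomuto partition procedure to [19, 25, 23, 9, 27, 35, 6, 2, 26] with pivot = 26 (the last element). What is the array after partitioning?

Lomuto partition with pivot = 26:

Initial array: [19, 25, 23, 9, 27, 35, 6, 2, 26]

arr[0]=19 <= 26: swap with position 0, array becomes [19, 25, 23, 9, 27, 35, 6, 2, 26]
arr[1]=25 <= 26: swap with position 1, array becomes [19, 25, 23, 9, 27, 35, 6, 2, 26]
arr[2]=23 <= 26: swap with position 2, array becomes [19, 25, 23, 9, 27, 35, 6, 2, 26]
arr[3]=9 <= 26: swap with position 3, array becomes [19, 25, 23, 9, 27, 35, 6, 2, 26]
arr[4]=27 > 26: no swap
arr[5]=35 > 26: no swap
arr[6]=6 <= 26: swap with position 4, array becomes [19, 25, 23, 9, 6, 35, 27, 2, 26]
arr[7]=2 <= 26: swap with position 5, array becomes [19, 25, 23, 9, 6, 2, 27, 35, 26]

Place pivot at position 6: [19, 25, 23, 9, 6, 2, 26, 35, 27]
Pivot position: 6

After partitioning with pivot 26, the array becomes [19, 25, 23, 9, 6, 2, 26, 35, 27]. The pivot is placed at index 6. All elements to the left of the pivot are <= 26, and all elements to the right are > 26.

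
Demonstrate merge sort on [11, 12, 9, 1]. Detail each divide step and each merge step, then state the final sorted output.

Merge sort trace:

Split: [11, 12, 9, 1] -> [11, 12] and [9, 1]
  Split: [11, 12] -> [11] and [12]
  Merge: [11] + [12] -> [11, 12]
  Split: [9, 1] -> [9] and [1]
  Merge: [9] + [1] -> [1, 9]
Merge: [11, 12] + [1, 9] -> [1, 9, 11, 12]

Final sorted array: [1, 9, 11, 12]

The merge sort proceeds by recursively splitting the array and merging sorted halves.
After all merges, the sorted array is [1, 9, 11, 12].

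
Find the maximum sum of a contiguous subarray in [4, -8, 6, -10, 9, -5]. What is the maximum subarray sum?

Using Kadane's algorithm on [4, -8, 6, -10, 9, -5]:

Scanning through the array:
Position 1 (value -8): max_ending_here = -4, max_so_far = 4
Position 2 (value 6): max_ending_here = 6, max_so_far = 6
Position 3 (value -10): max_ending_here = -4, max_so_far = 6
Position 4 (value 9): max_ending_here = 9, max_so_far = 9
Position 5 (value -5): max_ending_here = 4, max_so_far = 9

Maximum subarray: [9]
Maximum sum: 9

The maximum subarray is [9] with sum 9. This subarray runs from index 4 to index 4.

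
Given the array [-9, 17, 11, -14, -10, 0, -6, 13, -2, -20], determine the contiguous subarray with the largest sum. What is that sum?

Using Kadane's algorithm on [-9, 17, 11, -14, -10, 0, -6, 13, -2, -20]:

Scanning through the array:
Position 1 (value 17): max_ending_here = 17, max_so_far = 17
Position 2 (value 11): max_ending_here = 28, max_so_far = 28
Position 3 (value -14): max_ending_here = 14, max_so_far = 28
Position 4 (value -10): max_ending_here = 4, max_so_far = 28
Position 5 (value 0): max_ending_here = 4, max_so_far = 28
Position 6 (value -6): max_ending_here = -2, max_so_far = 28
Position 7 (value 13): max_ending_here = 13, max_so_far = 28
Position 8 (value -2): max_ending_here = 11, max_so_far = 28
Position 9 (value -20): max_ending_here = -9, max_so_far = 28

Maximum subarray: [17, 11]
Maximum sum: 28

The maximum subarray is [17, 11] with sum 28. This subarray runs from index 1 to index 2.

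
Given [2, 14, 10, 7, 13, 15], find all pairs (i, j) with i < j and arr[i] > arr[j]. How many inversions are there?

Finding inversions in [2, 14, 10, 7, 13, 15]:

(1, 2): arr[1]=14 > arr[2]=10
(1, 3): arr[1]=14 > arr[3]=7
(1, 4): arr[1]=14 > arr[4]=13
(2, 3): arr[2]=10 > arr[3]=7

Total inversions: 4

The array has 4 inversion(s): (1,2), (1,3), (1,4), (2,3). Each pair (i,j) satisfies i < j and arr[i] > arr[j].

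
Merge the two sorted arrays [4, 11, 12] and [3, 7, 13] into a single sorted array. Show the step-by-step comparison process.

Merging process:

Compare 4 vs 3: take 3 from right. Merged: [3]
Compare 4 vs 7: take 4 from left. Merged: [3, 4]
Compare 11 vs 7: take 7 from right. Merged: [3, 4, 7]
Compare 11 vs 13: take 11 from left. Merged: [3, 4, 7, 11]
Compare 12 vs 13: take 12 from left. Merged: [3, 4, 7, 11, 12]
Append remaining from right: [13]. Merged: [3, 4, 7, 11, 12, 13]

Final merged array: [3, 4, 7, 11, 12, 13]
Total comparisons: 5

The merged array is [3, 4, 7, 11, 12, 13], requiring 5 comparisons. The merge step runs in O(n) time where n is the total number of elements.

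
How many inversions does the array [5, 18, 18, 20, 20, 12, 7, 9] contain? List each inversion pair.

Finding inversions in [5, 18, 18, 20, 20, 12, 7, 9]:

(1, 5): arr[1]=18 > arr[5]=12
(1, 6): arr[1]=18 > arr[6]=7
(1, 7): arr[1]=18 > arr[7]=9
(2, 5): arr[2]=18 > arr[5]=12
(2, 6): arr[2]=18 > arr[6]=7
(2, 7): arr[2]=18 > arr[7]=9
(3, 5): arr[3]=20 > arr[5]=12
(3, 6): arr[3]=20 > arr[6]=7
(3, 7): arr[3]=20 > arr[7]=9
(4, 5): arr[4]=20 > arr[5]=12
(4, 6): arr[4]=20 > arr[6]=7
(4, 7): arr[4]=20 > arr[7]=9
(5, 6): arr[5]=12 > arr[6]=7
(5, 7): arr[5]=12 > arr[7]=9

Total inversions: 14

The array has 14 inversion(s): (1,5), (1,6), (1,7), (2,5), (2,6), (2,7), (3,5), (3,6), (3,7), (4,5), (4,6), (4,7), (5,6), (5,7). Each pair (i,j) satisfies i < j and arr[i] > arr[j].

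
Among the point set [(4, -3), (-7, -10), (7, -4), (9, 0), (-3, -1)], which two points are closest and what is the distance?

Computing all pairwise distances among 5 points:

d((4, -3), (-7, -10)) = 13.0384
d((4, -3), (7, -4)) = 3.1623 <-- minimum
d((4, -3), (9, 0)) = 5.831
d((4, -3), (-3, -1)) = 7.2801
d((-7, -10), (7, -4)) = 15.2315
d((-7, -10), (9, 0)) = 18.868
d((-7, -10), (-3, -1)) = 9.8489
d((7, -4), (9, 0)) = 4.4721
d((7, -4), (-3, -1)) = 10.4403
d((9, 0), (-3, -1)) = 12.0416

Closest pair: (4, -3) and (7, -4) with distance 3.1623

The closest pair is (4, -3) and (7, -4) with Euclidean distance 3.1623. For 5 points, brute-force pairwise comparison is shown above. For large n, the divide-and-conquer algorithm (sort by x, recurse on halves, check the dividing strip) achieves O(n log n).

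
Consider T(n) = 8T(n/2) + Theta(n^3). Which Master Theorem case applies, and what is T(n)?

Master Theorem for T(n) = 8T(n/2) + O(n^3):

a = 8, b = 2, c = 3
log_b(a) = log_2(8) = 3.0000

Case 2: c = 3 = log_2(8) = 3.0000
T(n) = O(n^3 log n) = O(n^3 log n)

For T(n) = 8T(n/2) + O(n^3): log_2(8) = 3.0000. This is Case 2 of the Master Theorem (c = log_b(a), equal work at all levels), giving O(n^3 log n).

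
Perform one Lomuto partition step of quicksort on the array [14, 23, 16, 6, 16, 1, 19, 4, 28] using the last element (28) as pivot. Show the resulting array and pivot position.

Lomuto partition with pivot = 28:

Initial array: [14, 23, 16, 6, 16, 1, 19, 4, 28]

arr[0]=14 <= 28: swap with position 0, array becomes [14, 23, 16, 6, 16, 1, 19, 4, 28]
arr[1]=23 <= 28: swap with position 1, array becomes [14, 23, 16, 6, 16, 1, 19, 4, 28]
arr[2]=16 <= 28: swap with position 2, array becomes [14, 23, 16, 6, 16, 1, 19, 4, 28]
arr[3]=6 <= 28: swap with position 3, array becomes [14, 23, 16, 6, 16, 1, 19, 4, 28]
arr[4]=16 <= 28: swap with position 4, array becomes [14, 23, 16, 6, 16, 1, 19, 4, 28]
arr[5]=1 <= 28: swap with position 5, array becomes [14, 23, 16, 6, 16, 1, 19, 4, 28]
arr[6]=19 <= 28: swap with position 6, array becomes [14, 23, 16, 6, 16, 1, 19, 4, 28]
arr[7]=4 <= 28: swap with position 7, array becomes [14, 23, 16, 6, 16, 1, 19, 4, 28]

Place pivot at position 8: [14, 23, 16, 6, 16, 1, 19, 4, 28]
Pivot position: 8

After partitioning with pivot 28, the array becomes [14, 23, 16, 6, 16, 1, 19, 4, 28]. The pivot is placed at index 8. All elements to the left of the pivot are <= 28, and all elements to the right are > 28.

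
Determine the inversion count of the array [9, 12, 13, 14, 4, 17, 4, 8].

Finding inversions in [9, 12, 13, 14, 4, 17, 4, 8]:

(0, 4): arr[0]=9 > arr[4]=4
(0, 6): arr[0]=9 > arr[6]=4
(0, 7): arr[0]=9 > arr[7]=8
(1, 4): arr[1]=12 > arr[4]=4
(1, 6): arr[1]=12 > arr[6]=4
(1, 7): arr[1]=12 > arr[7]=8
(2, 4): arr[2]=13 > arr[4]=4
(2, 6): arr[2]=13 > arr[6]=4
(2, 7): arr[2]=13 > arr[7]=8
(3, 4): arr[3]=14 > arr[4]=4
(3, 6): arr[3]=14 > arr[6]=4
(3, 7): arr[3]=14 > arr[7]=8
(5, 6): arr[5]=17 > arr[6]=4
(5, 7): arr[5]=17 > arr[7]=8

Total inversions: 14

The array has 14 inversion(s): (0,4), (0,6), (0,7), (1,4), (1,6), (1,7), (2,4), (2,6), (2,7), (3,4), (3,6), (3,7), (5,6), (5,7). Each pair (i,j) satisfies i < j and arr[i] > arr[j].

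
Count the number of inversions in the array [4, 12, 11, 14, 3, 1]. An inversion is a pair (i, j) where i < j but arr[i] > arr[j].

Finding inversions in [4, 12, 11, 14, 3, 1]:

(0, 4): arr[0]=4 > arr[4]=3
(0, 5): arr[0]=4 > arr[5]=1
(1, 2): arr[1]=12 > arr[2]=11
(1, 4): arr[1]=12 > arr[4]=3
(1, 5): arr[1]=12 > arr[5]=1
(2, 4): arr[2]=11 > arr[4]=3
(2, 5): arr[2]=11 > arr[5]=1
(3, 4): arr[3]=14 > arr[4]=3
(3, 5): arr[3]=14 > arr[5]=1
(4, 5): arr[4]=3 > arr[5]=1

Total inversions: 10

The array has 10 inversion(s): (0,4), (0,5), (1,2), (1,4), (1,5), (2,4), (2,5), (3,4), (3,5), (4,5). Each pair (i,j) satisfies i < j and arr[i] > arr[j].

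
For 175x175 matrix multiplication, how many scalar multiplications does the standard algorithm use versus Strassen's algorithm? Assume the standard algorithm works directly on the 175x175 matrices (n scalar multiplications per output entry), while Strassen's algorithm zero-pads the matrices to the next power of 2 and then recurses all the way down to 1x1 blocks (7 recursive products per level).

Matrix multiplication for 175x175 matrices:

Strassen's algorithm requires power-of-2 dimensions. Pad 175x175 to 256x256 (next power of 2).

Standard algorithm: 175^3 = 5359375 multiplications
Strassen's algorithm: 7^(log2(256)) = 7^8 = 5764801 multiplications
Difference: 5359375 - 5764801 = -405426 (Strassen uses MORE here due to padding overhead — for small or just-over-power-of-2 n, padding can outweigh the per-level savings)

Standard: 5359375 multiplications (175^3). Strassen: 5764801 multiplications (7^8, after padding to 256x256). Strassen reduces 8 recursive multiplications to 7 at each level.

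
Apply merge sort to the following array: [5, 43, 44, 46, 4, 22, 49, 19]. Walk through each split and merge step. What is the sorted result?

Merge sort trace:

Split: [5, 43, 44, 46, 4, 22, 49, 19] -> [5, 43, 44, 46] and [4, 22, 49, 19]
  Split: [5, 43, 44, 46] -> [5, 43] and [44, 46]
    Split: [5, 43] -> [5] and [43]
    Merge: [5] + [43] -> [5, 43]
    Split: [44, 46] -> [44] and [46]
    Merge: [44] + [46] -> [44, 46]
  Merge: [5, 43] + [44, 46] -> [5, 43, 44, 46]
  Split: [4, 22, 49, 19] -> [4, 22] and [49, 19]
    Split: [4, 22] -> [4] and [22]
    Merge: [4] + [22] -> [4, 22]
    Split: [49, 19] -> [49] and [19]
    Merge: [49] + [19] -> [19, 49]
  Merge: [4, 22] + [19, 49] -> [4, 19, 22, 49]
Merge: [5, 43, 44, 46] + [4, 19, 22, 49] -> [4, 5, 19, 22, 43, 44, 46, 49]

Final sorted array: [4, 5, 19, 22, 43, 44, 46, 49]

The merge sort proceeds by recursively splitting the array and merging sorted halves.
After all merges, the sorted array is [4, 5, 19, 22, 43, 44, 46, 49].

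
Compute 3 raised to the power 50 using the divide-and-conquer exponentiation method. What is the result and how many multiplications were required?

Computing 3^50 by squaring (build up from 3^1; each line after the first costs one multiplication):

3^1 = 3
3^2 = (3^1)^2 = 3^2 = 9
3^3 = 3 * 3^2 = 3 * 9 = 27
3^6 = (3^3)^2 = 27^2 = 729
3^12 = (3^6)^2 = 729^2 = 531441
3^24 = (3^12)^2 = 531441^2 = 282429536481
3^25 = 3 * 3^24 = 3 * 282429536481 = 847288609443
3^50 = (3^25)^2 = 847288609443^2 = 717897987691852588770249

Result: 717897987691852588770249
Multiplications needed: 7 (7 lines after 3^1)

3^50 = 717897987691852588770249. Using exponentiation by squaring, this requires 7 multiplications. The key idea: if the exponent is even, square the half-power; if odd, multiply by the base once.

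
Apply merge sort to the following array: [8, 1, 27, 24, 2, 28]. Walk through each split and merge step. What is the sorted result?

Merge sort trace:

Split: [8, 1, 27, 24, 2, 28] -> [8, 1, 27] and [24, 2, 28]
  Split: [8, 1, 27] -> [8] and [1, 27]
    Split: [1, 27] -> [1] and [27]
    Merge: [1] + [27] -> [1, 27]
  Merge: [8] + [1, 27] -> [1, 8, 27]
  Split: [24, 2, 28] -> [24] and [2, 28]
    Split: [2, 28] -> [2] and [28]
    Merge: [2] + [28] -> [2, 28]
  Merge: [24] + [2, 28] -> [2, 24, 28]
Merge: [1, 8, 27] + [2, 24, 28] -> [1, 2, 8, 24, 27, 28]

Final sorted array: [1, 2, 8, 24, 27, 28]

The merge sort proceeds by recursively splitting the array and merging sorted halves.
After all merges, the sorted array is [1, 2, 8, 24, 27, 28].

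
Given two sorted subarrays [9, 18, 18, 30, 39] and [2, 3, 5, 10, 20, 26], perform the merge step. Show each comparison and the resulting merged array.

Merging process:

Compare 9 vs 2: take 2 from right. Merged: [2]
Compare 9 vs 3: take 3 from right. Merged: [2, 3]
Compare 9 vs 5: take 5 from right. Merged: [2, 3, 5]
Compare 9 vs 10: take 9 from left. Merged: [2, 3, 5, 9]
Compare 18 vs 10: take 10 from right. Merged: [2, 3, 5, 9, 10]
Compare 18 vs 20: take 18 from left. Merged: [2, 3, 5, 9, 10, 18]
Compare 18 vs 20: take 18 from left. Merged: [2, 3, 5, 9, 10, 18, 18]
Compare 30 vs 20: take 20 from right. Merged: [2, 3, 5, 9, 10, 18, 18, 20]
Compare 30 vs 26: take 26 from right. Merged: [2, 3, 5, 9, 10, 18, 18, 20, 26]
Append remaining from left: [30, 39]. Merged: [2, 3, 5, 9, 10, 18, 18, 20, 26, 30, 39]

Final merged array: [2, 3, 5, 9, 10, 18, 18, 20, 26, 30, 39]
Total comparisons: 9

The merged array is [2, 3, 5, 9, 10, 18, 18, 20, 26, 30, 39], requiring 9 comparisons. The merge step runs in O(n) time where n is the total number of elements.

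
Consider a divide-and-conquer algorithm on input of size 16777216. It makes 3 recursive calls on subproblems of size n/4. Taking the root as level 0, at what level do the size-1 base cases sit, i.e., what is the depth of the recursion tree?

For divide and conquer with division factor 4:

Problem sizes at each level:
Level 0: 16777216
Level 1: 4194304
Level 2: 1048576
Level 3: 262144
Level 4: 65536
Level 5: 16384
Level 6: 4096
Level 7: 1024
Level 8: 256
Level 9: 64
Level 10: 16
Level 11: 4
Level 12: 1

The root is level 0 and the size-1 base case is level 12 (the tree spans levels 0 through 12, i.e. 13 levels counting the root), so the depth is the number of divisions: log_4(16777216) = 12

The recursion tree depth is log_4(16777216) = 12. At each level, the problem size is divided by 4, so it takes 12 divisions to reduce to a base case of size 1. The algorithm makes 3 recursive calls at each level.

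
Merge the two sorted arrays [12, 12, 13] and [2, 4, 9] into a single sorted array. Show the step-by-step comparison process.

Merging process:

Compare 12 vs 2: take 2 from right. Merged: [2]
Compare 12 vs 4: take 4 from right. Merged: [2, 4]
Compare 12 vs 9: take 9 from right. Merged: [2, 4, 9]
Append remaining from left: [12, 12, 13]. Merged: [2, 4, 9, 12, 12, 13]

Final merged array: [2, 4, 9, 12, 12, 13]
Total comparisons: 3

The merged array is [2, 4, 9, 12, 12, 13], requiring 3 comparisons. The merge step runs in O(n) time where n is the total number of elements.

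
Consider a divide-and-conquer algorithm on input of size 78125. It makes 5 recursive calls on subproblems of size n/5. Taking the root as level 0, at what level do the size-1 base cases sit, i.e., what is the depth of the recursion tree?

For divide and conquer with division factor 5:

Problem sizes at each level:
Level 0: 78125
Level 1: 15625
Level 2: 3125
Level 3: 625
Level 4: 125
Level 5: 25
Level 6: 5
Level 7: 1

The root is level 0 and the size-1 base case is level 7 (the tree spans levels 0 through 7, i.e. 8 levels counting the root), so the depth is the number of divisions: log_5(78125) = 7

The recursion tree depth is log_5(78125) = 7. At each level, the problem size is divided by 5, so it takes 7 divisions to reduce to a base case of size 1. The algorithm makes 5 recursive calls at each level.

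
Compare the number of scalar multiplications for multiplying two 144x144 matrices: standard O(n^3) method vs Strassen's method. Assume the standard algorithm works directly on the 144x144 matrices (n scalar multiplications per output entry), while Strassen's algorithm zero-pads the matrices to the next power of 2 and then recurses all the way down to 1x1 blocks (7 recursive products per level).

Matrix multiplication for 144x144 matrices:

Strassen's algorithm requires power-of-2 dimensions. Pad 144x144 to 256x256 (next power of 2).

Standard algorithm: 144^3 = 2985984 multiplications
Strassen's algorithm: 7^(log2(256)) = 7^8 = 5764801 multiplications
Difference: 2985984 - 5764801 = -2778817 (Strassen uses MORE here due to padding overhead — for small or just-over-power-of-2 n, padding can outweigh the per-level savings)

Standard: 2985984 multiplications (144^3). Strassen: 5764801 multiplications (7^8, after padding to 256x256). Strassen reduces 8 recursive multiplications to 7 at each level.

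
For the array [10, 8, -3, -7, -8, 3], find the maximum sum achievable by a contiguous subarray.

Using Kadane's algorithm on [10, 8, -3, -7, -8, 3]:

Scanning through the array:
Position 1 (value 8): max_ending_here = 18, max_so_far = 18
Position 2 (value -3): max_ending_here = 15, max_so_far = 18
Position 3 (value -7): max_ending_here = 8, max_so_far = 18
Position 4 (value -8): max_ending_here = 0, max_so_far = 18
Position 5 (value 3): max_ending_here = 3, max_so_far = 18

Maximum subarray: [10, 8]
Maximum sum: 18

The maximum subarray is [10, 8] with sum 18. This subarray runs from index 0 to index 1.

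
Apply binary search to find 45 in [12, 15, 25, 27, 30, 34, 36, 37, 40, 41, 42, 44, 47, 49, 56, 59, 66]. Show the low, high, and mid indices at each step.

Binary search for 45 in [12, 15, 25, 27, 30, 34, 36, 37, 40, 41, 42, 44, 47, 49, 56, 59, 66]:

lo=0, hi=16, mid=8, arr[mid]=40 -> 40 < 45, search right half
lo=9, hi=16, mid=12, arr[mid]=47 -> 47 > 45, search left half
lo=9, hi=11, mid=10, arr[mid]=42 -> 42 < 45, search right half
lo=11, hi=11, mid=11, arr[mid]=44 -> 44 < 45, search right half
lo=12 > hi=11, target 45 not found

Binary search determines that 45 is not in the array after 4 comparisons. The search space was exhausted without finding the target.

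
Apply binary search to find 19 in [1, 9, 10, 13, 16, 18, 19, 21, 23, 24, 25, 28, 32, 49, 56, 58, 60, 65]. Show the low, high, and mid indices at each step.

Binary search for 19 in [1, 9, 10, 13, 16, 18, 19, 21, 23, 24, 25, 28, 32, 49, 56, 58, 60, 65]:

lo=0, hi=17, mid=8, arr[mid]=23 -> 23 > 19, search left half
lo=0, hi=7, mid=3, arr[mid]=13 -> 13 < 19, search right half
lo=4, hi=7, mid=5, arr[mid]=18 -> 18 < 19, search right half
lo=6, hi=7, mid=6, arr[mid]=19 -> Found target at index 6!

Binary search finds 19 at index 6 after 4 comparisons. The search repeatedly halves the search space by comparing with the middle element.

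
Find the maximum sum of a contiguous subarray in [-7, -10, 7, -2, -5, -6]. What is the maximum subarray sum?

Using Kadane's algorithm on [-7, -10, 7, -2, -5, -6]:

Scanning through the array:
Position 1 (value -10): max_ending_here = -10, max_so_far = -7
Position 2 (value 7): max_ending_here = 7, max_so_far = 7
Position 3 (value -2): max_ending_here = 5, max_so_far = 7
Position 4 (value -5): max_ending_here = 0, max_so_far = 7
Position 5 (value -6): max_ending_here = -6, max_so_far = 7

Maximum subarray: [7]
Maximum sum: 7

The maximum subarray is [7] with sum 7. This subarray runs from index 2 to index 2.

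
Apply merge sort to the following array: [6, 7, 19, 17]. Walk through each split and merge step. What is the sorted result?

Merge sort trace:

Split: [6, 7, 19, 17] -> [6, 7] and [19, 17]
  Split: [6, 7] -> [6] and [7]
  Merge: [6] + [7] -> [6, 7]
  Split: [19, 17] -> [19] and [17]
  Merge: [19] + [17] -> [17, 19]
Merge: [6, 7] + [17, 19] -> [6, 7, 17, 19]

Final sorted array: [6, 7, 17, 19]

The merge sort proceeds by recursively splitting the array and merging sorted halves.
After all merges, the sorted array is [6, 7, 17, 19].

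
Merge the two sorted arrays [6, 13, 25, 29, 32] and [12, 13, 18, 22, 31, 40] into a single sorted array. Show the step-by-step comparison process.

Merging process:

Compare 6 vs 12: take 6 from left. Merged: [6]
Compare 13 vs 12: take 12 from right. Merged: [6, 12]
Compare 13 vs 13: take 13 from left. Merged: [6, 12, 13]
Compare 25 vs 13: take 13 from right. Merged: [6, 12, 13, 13]
Compare 25 vs 18: take 18 from right. Merged: [6, 12, 13, 13, 18]
Compare 25 vs 22: take 22 from right. Merged: [6, 12, 13, 13, 18, 22]
Compare 25 vs 31: take 25 from left. Merged: [6, 12, 13, 13, 18, 22, 25]
Compare 29 vs 31: take 29 from left. Merged: [6, 12, 13, 13, 18, 22, 25, 29]
Compare 32 vs 31: take 31 from right. Merged: [6, 12, 13, 13, 18, 22, 25, 29, 31]
Compare 32 vs 40: take 32 from left. Merged: [6, 12, 13, 13, 18, 22, 25, 29, 31, 32]
Append remaining from right: [40]. Merged: [6, 12, 13, 13, 18, 22, 25, 29, 31, 32, 40]

Final merged array: [6, 12, 13, 13, 18, 22, 25, 29, 31, 32, 40]
Total comparisons: 10

The merged array is [6, 12, 13, 13, 18, 22, 25, 29, 31, 32, 40], requiring 10 comparisons. The merge step runs in O(n) time where n is the total number of elements.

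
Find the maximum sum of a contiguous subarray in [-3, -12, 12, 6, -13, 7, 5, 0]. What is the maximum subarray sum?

Using Kadane's algorithm on [-3, -12, 12, 6, -13, 7, 5, 0]:

Scanning through the array:
Position 1 (value -12): max_ending_here = -12, max_so_far = -3
Position 2 (value 12): max_ending_here = 12, max_so_far = 12
Position 3 (value 6): max_ending_here = 18, max_so_far = 18
Position 4 (value -13): max_ending_here = 5, max_so_far = 18
Position 5 (value 7): max_ending_here = 12, max_so_far = 18
Position 6 (value 5): max_ending_here = 17, max_so_far = 18
Position 7 (value 0): max_ending_here = 17, max_so_far = 18

Maximum subarray: [12, 6]
Maximum sum: 18

The maximum subarray is [12, 6] with sum 18. This subarray runs from index 2 to index 3.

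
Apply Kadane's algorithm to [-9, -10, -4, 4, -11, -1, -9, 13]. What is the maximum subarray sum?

Using Kadane's algorithm on [-9, -10, -4, 4, -11, -1, -9, 13]:

Scanning through the array:
Position 1 (value -10): max_ending_here = -10, max_so_far = -9
Position 2 (value -4): max_ending_here = -4, max_so_far = -4
Position 3 (value 4): max_ending_here = 4, max_so_far = 4
Position 4 (value -11): max_ending_here = -7, max_so_far = 4
Position 5 (value -1): max_ending_here = -1, max_so_far = 4
Position 6 (value -9): max_ending_here = -9, max_so_far = 4
Position 7 (value 13): max_ending_here = 13, max_so_far = 13

Maximum subarray: [13]
Maximum sum: 13

The maximum subarray is [13] with sum 13. This subarray runs from index 7 to index 7.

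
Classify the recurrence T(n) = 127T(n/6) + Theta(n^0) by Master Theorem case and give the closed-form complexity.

Master Theorem for T(n) = 127T(n/6) + O(n^0):

a = 127, b = 6, c = 0
log_b(a) = log_6(127) = 2.7036

Case 1: c = 0 < log_6(127) = 2.7036
T(n) = O(n^(log_6 127))

For T(n) = 127T(n/6) + O(n^0): log_6(127) = 2.7036. This is Case 1 of the Master Theorem (c < log_b(a), work dominated by leaves), giving O(n^(log_6 127)).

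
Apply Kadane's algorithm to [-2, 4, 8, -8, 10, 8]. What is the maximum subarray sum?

Using Kadane's algorithm on [-2, 4, 8, -8, 10, 8]:

Scanning through the array:
Position 1 (value 4): max_ending_here = 4, max_so_far = 4
Position 2 (value 8): max_ending_here = 12, max_so_far = 12
Position 3 (value -8): max_ending_here = 4, max_so_far = 12
Position 4 (value 10): max_ending_here = 14, max_so_far = 14
Position 5 (value 8): max_ending_here = 22, max_so_far = 22

Maximum subarray: [4, 8, -8, 10, 8]
Maximum sum: 22

The maximum subarray is [4, 8, -8, 10, 8] with sum 22. This subarray runs from index 1 to index 5.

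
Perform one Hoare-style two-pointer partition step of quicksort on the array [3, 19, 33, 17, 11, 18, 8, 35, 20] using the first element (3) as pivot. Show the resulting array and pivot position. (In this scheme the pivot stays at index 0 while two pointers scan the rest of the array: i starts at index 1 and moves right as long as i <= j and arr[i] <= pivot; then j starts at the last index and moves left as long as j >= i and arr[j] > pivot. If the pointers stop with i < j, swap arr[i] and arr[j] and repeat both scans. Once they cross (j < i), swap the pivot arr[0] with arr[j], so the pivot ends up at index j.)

Hoare-style two-pointer partition with pivot = 3:

Initial array: [3, 19, 33, 17, 11, 18, 8, 35, 20]

Pointers start at i = 1, j = 8.
i ends at 1, j ends at 0: the pointers have crossed (j < i), so scanning stops.

j = 0, so swapping arr[0] with arr[j] leaves the pivot at position 0: [3, 19, 33, 17, 11, 18, 8, 35, 20]
Pivot position: 0

After partitioning with pivot 3, the array becomes [3, 19, 33, 17, 11, 18, 8, 35, 20]. The pivot is placed at index 0. All elements to the left of the pivot are <= 3, and all elements to the right are > 3.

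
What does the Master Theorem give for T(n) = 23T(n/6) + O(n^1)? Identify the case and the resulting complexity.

Master Theorem for T(n) = 23T(n/6) + O(n^1):

a = 23, b = 6, c = 1
log_b(a) = log_6(23) = 1.7500

Case 1: c = 1 < log_6(23) = 1.7500
T(n) = O(n^(log_6 23))

For T(n) = 23T(n/6) + O(n^1): log_6(23) = 1.7500. This is Case 1 of the Master Theorem (c < log_b(a), work dominated by leaves), giving O(n^(log_6 23)).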